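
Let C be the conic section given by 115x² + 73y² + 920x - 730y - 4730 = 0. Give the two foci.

(-4, 5 - √42) and (-4, 5 + √42)

Collect terms: 115(x² + 8x) + 73(y² - 10y) = 4730
Complete the square in x and y: 115(x + 4)² + 73(y - 5)² = 4730 + 1840 + 1825 = 8395
Dividing both sides by 8395: (x + 4)²/73 + (y - 5)²/115 = 1
Ellipse, center (-4, 5), major axis vertical; a² = 115, b² = 73.
c² = a² - b² = 115 - 73 = 42, so c = √42.
Foci lie on the vertical axis through the center: (h, k ± c).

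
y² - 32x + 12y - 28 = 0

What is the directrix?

x = -10

Only y is squared. Complete the square in y: (y + 6)² = 32(x + 2).
Vertex (-2, -6); 4p = 32 so p = 8. Opens right.
Directrix is the vertical line x = h − p = -2 − (8) = -10.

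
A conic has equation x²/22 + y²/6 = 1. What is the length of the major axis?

2√22

Center (0, 0). The larger denominator 22 sits under the x-term, so the major axis is horizontal; a² = 22, b² = 6.
a² = 22 so a = √22; the major axis has length 2a = 2√22.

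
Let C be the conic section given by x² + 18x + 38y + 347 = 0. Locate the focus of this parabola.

(-9, -33/2)

Only x is squared. Complete the square in x: (x + 9)² = -38(y + 7).
Vertex (-9, -7); 4p = -38 so p = -19/2. Opens down.
Focus is p units from the vertex along the axis: (h, k + p).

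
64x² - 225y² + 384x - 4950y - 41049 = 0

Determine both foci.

Group: 64(x² + 6x) -225(y² + 22y) = 41049
64(x + 3)² -225(y + 11)² = 41049 + 576 - 27225 = 14400
Divide through by 14400 to get (x + 3)²/225 - (y + 11)²/64 = 1.
Hyperbola, center (-3, -11), transverse axis horizontal; a² = 225, b² = 64.
c² = a² + b² = 225 + 64 = 289, so c = 17.
Foci lie on the horizontal axis through the center: (h ± c, k).

(-20, -11) and (14, -11)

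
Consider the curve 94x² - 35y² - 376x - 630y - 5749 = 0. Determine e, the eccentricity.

e = √4515/35

Collect terms: 94(x² - 4x) -35(y² + 18y) = 5749
Completing the square gives 94(x - 2)² -35(y + 9)² = 5749 + 376 - 2835 = 3290.
Dividing both sides by 3290: (x - 2)²/35 - (y + 9)²/94 = 1
Hyperbola, center (2, -9), transverse axis horizontal; a² = 35, b² = 94.
c² = a² + b² = 129, so c = √129.
e = c/a = √129/√35 = √4515/35.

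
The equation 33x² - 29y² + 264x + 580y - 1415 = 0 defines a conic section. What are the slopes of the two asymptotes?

33(x² + 8x) -29(y² - 20y) = 1415
Complete the square in x and y: 33(x + 4)² -29(y - 10)² = 1415 + 528 - 2900 = -957
Dividing both sides by -957: (y - 10)²/33 - (x + 4)²/29 = 1
Hyperbola, center (-4, 10), transverse axis vertical; a² = 33, b² = 29.
For a vertical hyperbola the asymptotes have slope ±a/b.
Here that is ±√33/√29 = ±√957/29.

√957/29 and -√957/29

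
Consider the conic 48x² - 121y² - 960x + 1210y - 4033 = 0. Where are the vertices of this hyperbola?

Group: 48(x² - 20x) -121(y² - 10y) = 4033
Complete the square in x and y: 48(x - 10)² -121(y - 5)² = 4033 + 4800 - 3025 = 5808
Divide by 5808: (x - 10)²/121 - (y - 5)²/48 = 1
Hyperbola, center (10, 5), transverse axis horizontal; a² = 121, b² = 48.
a = 11. Vertices at (h ± a, k).

(-1, 5) and (21, 5)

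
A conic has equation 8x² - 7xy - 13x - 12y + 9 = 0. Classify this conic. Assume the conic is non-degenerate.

hyperbola

A = 8, B = -7, C = 0.
Discriminant B² − 4AC = (-7)² − 4·8·0 = 49.
B² − 4AC > 0 ⇒ hyperbola.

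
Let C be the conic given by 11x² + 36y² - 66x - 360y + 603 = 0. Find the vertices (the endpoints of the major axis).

(-3, 5) and (9, 5)

Group: 11(x² - 6x) + 36(y² - 10y) = -603
Completing the square gives 11(x - 3)² + 36(y - 5)² = -603 + 99 + 900 = 396.
Dividing both sides by 396: (x - 3)²/36 + (y - 5)²/11 = 1
Ellipse, center (3, 5), major axis horizontal; a² = 36, b² = 11.
a = 6. Vertices at (h ± a, k).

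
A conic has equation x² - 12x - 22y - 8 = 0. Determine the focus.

(6, 7/2)

Only x is squared. Complete the square in x: (x - 6)² = 22(y + 2).
Vertex (6, -2); 4p = 22 so p = 11/2. Opens up.
Focus is p units from the vertex along the axis: (h, k + p).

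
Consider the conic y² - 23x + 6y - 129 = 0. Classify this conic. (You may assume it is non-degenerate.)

parabola

No xy term. Coefficients of x² and y² are A = 0, C = 1.
Exactly one squared variable ⇒ parabola.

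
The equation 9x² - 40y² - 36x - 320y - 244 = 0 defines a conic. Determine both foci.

(2, -11) and (2, 3)

9(x² - 4x) -40(y² + 8y) = 244
Complete the square in x and y: 9(x - 2)² -40(y + 4)² = 244 + 36 - 640 = -360
Divide by -360: (y + 4)²/9 - (x - 2)²/40 = 1
Hyperbola, center (2, -4), transverse axis vertical; a² = 9, b² = 40.
c² = a² + b² = 9 + 40 = 49, so c = 7.
Foci lie on the vertical axis through the center: (h, k ± c).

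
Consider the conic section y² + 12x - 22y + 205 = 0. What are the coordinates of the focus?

Only y is squared. Complete the square in y: (y - 11)² = -12(x + 7).
Vertex (-7, 11); 4p = -12 so p = -3. Opens left.
Focus is p units from the vertex along the axis: (h + p, k).

(-10, 11)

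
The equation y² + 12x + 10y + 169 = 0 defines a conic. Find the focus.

(-15, -5)

Only y is squared. Complete the square in y: (y + 5)² = -12(x + 12).
Vertex (-12, -5); 4p = -12 so p = -3. Opens left.
Focus is p units from the vertex along the axis: (h + p, k).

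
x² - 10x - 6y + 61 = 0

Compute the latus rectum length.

Only x is squared. Complete the square in x: (x - 5)² = 6(y - 6).
Vertex (5, 6); 4p = 6 so p = 3/2. Opens up.
Latus rectum length = |4p| = 6.

6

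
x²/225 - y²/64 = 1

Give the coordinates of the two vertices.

(-15, 0) and (15, 0)

Center (0, 0). The positive term is the x-term, so the transverse axis is horizontal; a² = 225, b² = 64.
a = 15. Vertices at (h ± a, k).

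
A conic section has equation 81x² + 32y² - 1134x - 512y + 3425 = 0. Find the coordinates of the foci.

(7, 1) and (7, 15)

81(x² - 14x) + 32(y² - 16y) = -3425
81(x - 7)² + 32(y - 8)² = -3425 + 3969 + 2048 = 2592
Dividing both sides by 2592: (x - 7)²/32 + (y - 8)²/81 = 1
Ellipse, center (7, 8), major axis vertical; a² = 81, b² = 32.
c² = a² - b² = 81 - 32 = 49, so c = 7.
Foci lie on the vertical axis through the center: (h, k ± c).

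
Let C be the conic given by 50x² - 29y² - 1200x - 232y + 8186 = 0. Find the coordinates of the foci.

Group: 50(x² - 24x) -29(y² + 8y) = -8186
Completing the square gives 50(x - 12)² -29(y + 4)² = -8186 + 7200 - 464 = -1450.
Divide by -1450: (y + 4)²/50 - (x - 12)²/29 = 1
Hyperbola, center (12, -4), transverse axis vertical; a² = 50, b² = 29.
c² = a² + b² = 50 + 29 = 79, so c = √79.
Foci lie on the vertical axis through the center: (h, k ± c).

(12, -4 - √79) and (12, -4 + √79)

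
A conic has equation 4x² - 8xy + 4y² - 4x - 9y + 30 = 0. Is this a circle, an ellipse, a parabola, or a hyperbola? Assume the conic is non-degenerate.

parabola

A = 4, B = -8, C = 4.
Discriminant B² − 4AC = (-8)² − 4·4·4 = 0.
B² − 4AC = 0 ⇒ parabola.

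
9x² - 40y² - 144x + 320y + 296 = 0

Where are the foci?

(8, -3) and (8, 11)

Group: 9(x² - 16x) -40(y² - 8y) = -296
Complete the square in x and y: 9(x - 8)² -40(y - 4)² = -296 + 576 - 640 = -360
Divide through by -360 to get (y - 4)²/9 - (x - 8)²/40 = 1.
Hyperbola, center (8, 4), transverse axis vertical; a² = 9, b² = 40.
c² = a² + b² = 9 + 40 = 49, so c = 7.
Foci lie on the vertical axis through the center: (h, k ± c).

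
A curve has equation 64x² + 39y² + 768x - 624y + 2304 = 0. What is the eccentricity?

e = 5/8

Group: 64(x² + 12x) + 39(y² - 16y) = -2304
64(x + 6)² + 39(y - 8)² = -2304 + 2304 + 2496 = 2496
Dividing both sides by 2496: (x + 6)²/39 + (y - 8)²/64 = 1
Ellipse, center (-6, 8), major axis vertical; a² = 64, b² = 39.
c² = a² - b² = 25, so c = 5.
e = c/a = 5/8.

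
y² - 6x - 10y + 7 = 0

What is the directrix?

x = -9/2

Only y is squared. Complete the square in y: (y - 5)² = 6(x + 3).
Vertex (-3, 5); 4p = 6 so p = 3/2. Opens right.
Directrix is the vertical line x = h − p = -3 − (3/2) = -9/2.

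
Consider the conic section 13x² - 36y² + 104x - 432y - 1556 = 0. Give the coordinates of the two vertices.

Rearranging, 13(x² + 8x) -36(y² + 12y) = 1556.
13(x + 4)² -36(y + 6)² = 1556 + 208 - 1296 = 468
Dividing both sides by 468: (x + 4)²/36 - (y + 6)²/13 = 1
Hyperbola, center (-4, -6), transverse axis horizontal; a² = 36, b² = 13.
a = 6. Vertices at (h ± a, k).

(-10, -6) and (2, -6)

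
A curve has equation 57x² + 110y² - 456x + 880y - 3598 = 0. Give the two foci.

Rearranging, 57(x² - 8x) + 110(y² + 8y) = 3598.
Completing the square gives 57(x - 4)² + 110(y + 4)² = 3598 + 912 + 1760 = 6270.
Divide by 6270: (x - 4)²/110 + (y + 4)²/57 = 1
Ellipse, center (4, -4), major axis horizontal; a² = 110, b² = 57.
c² = a² - b² = 110 - 57 = 53, so c = √53.
Foci lie on the horizontal axis through the center: (h ± c, k).

(4 - √53, -4) and (4 + √53, -4)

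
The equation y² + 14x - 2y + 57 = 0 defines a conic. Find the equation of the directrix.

Only y is squared. Complete the square in y: (y - 1)² = -14(x + 4).
Vertex (-4, 1); 4p = -14 so p = -7/2. Opens left.
Directrix is the vertical line x = h − p = -4 − (-7/2) = -1/2.

x = -1/2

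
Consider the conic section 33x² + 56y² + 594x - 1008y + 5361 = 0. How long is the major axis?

4√14

Group: 33(x² + 18x) + 56(y² - 18y) = -5361
Complete the square in x and y: 33(x + 9)² + 56(y - 9)² = -5361 + 2673 + 4536 = 1848
Dividing both sides by 1848: (x + 9)²/56 + (y - 9)²/33 = 1
Ellipse, center (-9, 9), major axis horizontal; a² = 56, b² = 33.
a² = 56 so a = 2√14; the major axis has length 2a = 4√14.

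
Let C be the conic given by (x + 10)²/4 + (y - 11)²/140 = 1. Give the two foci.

(-10, 11 - 2√34) and (-10, 11 + 2√34)

Center (-10, 11). The larger denominator 140 sits under the y-term, so the major axis is vertical; a² = 140, b² = 4.
c² = a² - b² = 140 - 4 = 136, so c = 2√34.
Foci lie on the vertical axis through the center: (h, k ± c).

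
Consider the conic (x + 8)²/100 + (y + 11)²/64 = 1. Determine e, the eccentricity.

Center (-8, -11). The larger denominator 100 sits under the x-term, so the major axis is horizontal; a² = 100, b² = 64.
c² = a² - b² = 36, so c = 6.
e = c/a = 6/10 = 3/5.

e = 3/5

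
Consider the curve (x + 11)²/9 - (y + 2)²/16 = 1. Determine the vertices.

Center (-11, -2). The positive term is the x-term, so the transverse axis is horizontal; a² = 9, b² = 16.
a = 3. Vertices at (h ± a, k).

(-14, -2) and (-8, -2)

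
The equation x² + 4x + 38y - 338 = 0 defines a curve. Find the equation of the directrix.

y = 37/2

Only x is squared. Complete the square in x: (x + 2)² = -38(y - 9).
Vertex (-2, 9); 4p = -38 so p = -19/2. Opens down.
Directrix is the horizontal line y = k − p = 9 − (-19/2) = 37/2.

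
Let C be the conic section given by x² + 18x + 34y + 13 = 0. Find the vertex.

Only x is squared. Complete the square in x: (x + 9)² = -34(y - 2).
Vertex (-9, 2); 4p = -34 so p = -17/2. Opens down.

(-9, 2)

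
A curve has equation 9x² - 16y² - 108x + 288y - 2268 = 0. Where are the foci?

(-9, 9) and (21, 9)

Collect terms: 9(x² - 12x) -16(y² - 18y) = 2268
Completing the square gives 9(x - 6)² -16(y - 9)² = 2268 + 324 - 1296 = 1296.
Divide by 1296: (x - 6)²/144 - (y - 9)²/81 = 1
Hyperbola, center (6, 9), transverse axis horizontal; a² = 144, b² = 81.
c² = a² + b² = 144 + 81 = 225, so c = 15.
Foci lie on the horizontal axis through the center: (h ± c, k).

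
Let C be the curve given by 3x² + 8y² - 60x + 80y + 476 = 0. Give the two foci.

3(x² - 20x) + 8(y² + 10y) = -476
3(x - 10)² + 8(y + 5)² = -476 + 300 + 200 = 24
Dividing both sides by 24: (x - 10)²/8 + (y + 5)²/3 = 1
Ellipse, center (10, -5), major axis horizontal; a² = 8, b² = 3.
c² = a² - b² = 8 - 3 = 5, so c = √5.
Foci lie on the horizontal axis through the center: (h ± c, k).

(10 - √5, -5) and (10 + √5, -5)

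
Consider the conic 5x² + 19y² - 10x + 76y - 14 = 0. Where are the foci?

(1 - √14, -2) and (1 + √14, -2)

Rearranging, 5(x² - 2x) + 19(y² + 4y) = 14.
Complete the square in x and y: 5(x - 1)² + 19(y + 2)² = 14 + 5 + 76 = 95
Divide through by 95 to get (x - 1)²/19 + (y + 2)²/5 = 1.
Ellipse, center (1, -2), major axis horizontal; a² = 19, b² = 5.
c² = a² - b² = 19 - 5 = 14, so c = √14.
Foci lie on the horizontal axis through the center: (h ± c, k).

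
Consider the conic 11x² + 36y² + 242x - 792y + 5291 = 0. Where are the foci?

(-16, 11) and (-6, 11)

Group: 11(x² + 22x) + 36(y² - 22y) = -5291
11(x + 11)² + 36(y - 11)² = -5291 + 1331 + 4356 = 396
Divide by 396: (x + 11)²/36 + (y - 11)²/11 = 1
Ellipse, center (-11, 11), major axis horizontal; a² = 36, b² = 11.
c² = a² - b² = 36 - 11 = 25, so c = 5.
Foci lie on the horizontal axis through the center: (h ± c, k).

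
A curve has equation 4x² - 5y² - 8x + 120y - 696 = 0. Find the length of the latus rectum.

5

Rearranging, 4(x² - 2x) -5(y² - 24y) = 696.
Completing the square gives 4(x - 1)² -5(y - 12)² = 696 + 4 - 720 = -20.
Dividing both sides by -20: (y - 12)²/4 - (x - 1)²/5 = 1
Hyperbola, center (1, 12), transverse axis vertical; a² = 4, b² = 5.
Latus rectum length = 2b²/a = 2·5/2 = 5.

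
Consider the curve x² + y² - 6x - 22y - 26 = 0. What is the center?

(3, 11)

Group the x- and y-terms: (x² - 6x) + (y² - 22y) = 26
Complete the square: (x - 3)² + (y - 11)² = 26 + 9 + 121 = 156
So (x - 3)² + (y - 11)² = 156.
Circle centered at (3, 11) with r² = 156.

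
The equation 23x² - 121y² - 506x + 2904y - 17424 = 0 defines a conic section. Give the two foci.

(-1, 12) and (23, 12)

Group the x- and y-terms: 23(x² - 22x) -121(y² - 24y) = 17424
Completing the square gives 23(x - 11)² -121(y - 12)² = 17424 + 2783 - 17424 = 2783.
Divide through by 2783 to get (x - 11)²/121 - (y - 12)²/23 = 1.
Hyperbola, center (11, 12), transverse axis horizontal; a² = 121, b² = 23.
c² = a² + b² = 121 + 23 = 144, so c = 12.
Foci lie on the horizontal axis through the center: (h ± c, k).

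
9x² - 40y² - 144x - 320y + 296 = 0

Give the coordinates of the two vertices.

9(x² - 16x) -40(y² + 8y) = -296
Completing the square gives 9(x - 8)² -40(y + 4)² = -296 + 576 - 640 = -360.
Divide by -360: (y + 4)²/9 - (x - 8)²/40 = 1
Hyperbola, center (8, -4), transverse axis vertical; a² = 9, b² = 40.
a = 3. Vertices at (h, k ± a).

(8, -7) and (8, -1)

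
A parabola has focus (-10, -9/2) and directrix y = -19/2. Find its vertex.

The vertex is the midpoint between the focus and the directrix along the axis of symmetry.
Axis is vertical (directrix is horizontal). Vertex y-coordinate = (-9/2 + (-19/2))/2 = -7; x-coordinate = -10.

(-10, -7)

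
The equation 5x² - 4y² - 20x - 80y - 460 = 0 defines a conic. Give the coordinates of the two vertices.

(-2, -10) and (6, -10)

Group: 5(x² - 4x) -4(y² + 20y) = 460
5(x - 2)² -4(y + 10)² = 460 + 20 - 400 = 80
Divide by 80: (x - 2)²/16 - (y + 10)²/20 = 1
Hyperbola, center (2, -10), transverse axis horizontal; a² = 16, b² = 20.
a = 4. Vertices at (h ± a, k).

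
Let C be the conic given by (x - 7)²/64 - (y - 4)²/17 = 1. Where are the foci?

(-2, 4) and (16, 4)

Center (7, 4). The positive term is the x-term, so the transverse axis is horizontal; a² = 64, b² = 17.
c² = a² + b² = 64 + 17 = 81, so c = 9.
Foci lie on the horizontal axis through the center: (h ± c, k).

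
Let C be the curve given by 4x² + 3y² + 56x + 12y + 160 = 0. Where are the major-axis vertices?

(-7, -6) and (-7, 2)

Rearranging, 4(x² + 14x) + 3(y² + 4y) = -160.
Complete the square: 4(x + 7)² + 3(y + 2)² = -160 + 196 + 12 = 48
Divide through by 48 to get (x + 7)²/12 + (y + 2)²/16 = 1.
Ellipse, center (-7, -2), major axis vertical; a² = 16, b² = 12.
a = 4. Vertices at (h, k ± a).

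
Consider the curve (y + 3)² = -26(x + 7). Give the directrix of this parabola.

Vertex (-7, -3); 4p = -26 so p = -13/2. Opens left.
Directrix is the vertical line x = h − p = -7 − (-13/2) = -1/2.

x = -1/2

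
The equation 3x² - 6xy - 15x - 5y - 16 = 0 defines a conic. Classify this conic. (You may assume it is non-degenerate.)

A = 3, B = -6, C = 0.
Discriminant B² − 4AC = (-6)² − 4·3·0 = 36.
B² − 4AC > 0 ⇒ hyperbola.

hyperbola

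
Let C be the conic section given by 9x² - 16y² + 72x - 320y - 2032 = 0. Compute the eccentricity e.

Collect terms: 9(x² + 8x) -16(y² + 20y) = 2032
Complete the square in x and y: 9(x + 4)² -16(y + 10)² = 2032 + 144 - 1600 = 576
Dividing both sides by 576: (x + 4)²/64 - (y + 10)²/36 = 1
Hyperbola, center (-4, -10), transverse axis horizontal; a² = 64, b² = 36.
c² = a² + b² = 100, so c = 10.
e = c/a = 10/8 = 5/4.

e = 5/4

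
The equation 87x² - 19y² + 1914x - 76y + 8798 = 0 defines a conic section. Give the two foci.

(-11 - √106, -2) and (-11 + √106, -2)

Rearranging, 87(x² + 22x) -19(y² + 4y) = -8798.
87(x + 11)² -19(y + 2)² = -8798 + 10527 - 76 = 1653
Divide through by 1653 to get (x + 11)²/19 - (y + 2)²/87 = 1.
Hyperbola, center (-11, -2), transverse axis horizontal; a² = 19, b² = 87.
c² = a² + b² = 19 + 87 = 106, so c = √106.
Foci lie on the horizontal axis through the center: (h ± c, k).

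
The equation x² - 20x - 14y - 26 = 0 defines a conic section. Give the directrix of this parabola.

Only x is squared. Complete the square in x: (x - 10)² = 14(y + 9).
Vertex (10, -9); 4p = 14 so p = 7/2. Opens up.
Directrix is the horizontal line y = k − p = -9 − (7/2) = -25/2.

y = -25/2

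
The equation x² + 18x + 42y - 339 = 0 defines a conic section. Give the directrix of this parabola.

y = 41/2

Only x is squared. Complete the square in x: (x + 9)² = -42(y - 10).
Vertex (-9, 10); 4p = -42 so p = -21/2. Opens down.
Directrix is the horizontal line y = k − p = 10 − (-21/2) = 41/2.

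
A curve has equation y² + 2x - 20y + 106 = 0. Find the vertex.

(-3, 10)

Only y is squared. Complete the square in y: (y - 10)² = -2(x + 3).
Vertex (-3, 10); 4p = -2 so p = -1/2. Opens left.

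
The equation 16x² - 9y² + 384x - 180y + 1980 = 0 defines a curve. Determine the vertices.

(-12, -18) and (-12, -2)

Collect terms: 16(x² + 24x) -9(y² + 20y) = -1980
16(x + 12)² -9(y + 10)² = -1980 + 2304 - 900 = -576
Divide by -576: (y + 10)²/64 - (x + 12)²/36 = 1
Hyperbola, center (-12, -10), transverse axis vertical; a² = 64, b² = 36.
a = 8. Vertices at (h, k ± a).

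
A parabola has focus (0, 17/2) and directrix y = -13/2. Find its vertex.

(0, 1)

The vertex is the midpoint between the focus and the directrix along the axis of symmetry.
Axis is vertical (directrix is horizontal). Vertex y-coordinate = (17/2 + (-13/2))/2 = 1; x-coordinate = 0.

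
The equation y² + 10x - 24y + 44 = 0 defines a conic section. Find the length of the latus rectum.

Only y is squared. Complete the square in y: (y - 12)² = -10(x - 10).
Vertex (10, 12); 4p = -10 so p = -5/2. Opens left.
Latus rectum length = |4p| = 10.

10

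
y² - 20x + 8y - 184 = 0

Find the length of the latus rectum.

20

Only y is squared. Complete the square in y: (y + 4)² = 20(x + 10).
Vertex (-10, -4); 4p = 20 so p = 5. Opens right.
Latus rectum length = |4p| = 20.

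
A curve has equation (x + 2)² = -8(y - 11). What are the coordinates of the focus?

Vertex (-2, 11); 4p = -8 so p = -2. Opens down.
Focus is p units from the vertex along the axis: (h, k + p).

(-2, 9)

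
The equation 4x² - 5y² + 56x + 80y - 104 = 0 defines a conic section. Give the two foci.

Group the x- and y-terms: 4(x² + 14x) -5(y² - 16y) = 104
Complete the square in x and y: 4(x + 7)² -5(y - 8)² = 104 + 196 - 320 = -20
Divide through by -20 to get (y - 8)²/4 - (x + 7)²/5 = 1.
Hyperbola, center (-7, 8), transverse axis vertical; a² = 4, b² = 5.
c² = a² + b² = 4 + 5 = 9, so c = 3.
Foci lie on the vertical axis through the center: (h, k ± c).

(-7, 5) and (-7, 11)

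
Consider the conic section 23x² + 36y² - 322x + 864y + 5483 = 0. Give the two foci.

(7 - √13, -12) and (7 + √13, -12)

23(x² - 14x) + 36(y² + 24y) = -5483
Complete the square in x and y: 23(x - 7)² + 36(y + 12)² = -5483 + 1127 + 5184 = 828
Divide by 828: (x - 7)²/36 + (y + 12)²/23 = 1
Ellipse, center (7, -12), major axis horizontal; a² = 36, b² = 23.
c² = a² - b² = 36 - 23 = 13, so c = √13.
Foci lie on the horizontal axis through the center: (h ± c, k).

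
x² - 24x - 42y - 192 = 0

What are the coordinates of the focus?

Only x is squared. Complete the square in x: (x - 12)² = 42(y + 8).
Vertex (12, -8); 4p = 42 so p = 21/2. Opens up.
Focus is p units from the vertex along the axis: (h, k + p).

(12, 5/2)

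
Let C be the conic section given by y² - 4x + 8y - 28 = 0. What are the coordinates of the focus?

(-10, -4)

Only y is squared. Complete the square in y: (y + 4)² = 4(x + 11).
Vertex (-11, -4); 4p = 4 so p = 1. Opens right.
Focus is p units from the vertex along the axis: (h + p, k).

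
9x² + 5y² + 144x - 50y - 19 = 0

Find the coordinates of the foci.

Group: 9(x² + 16x) + 5(y² - 10y) = 19
Complete the square in x and y: 9(x + 8)² + 5(y - 5)² = 19 + 576 + 125 = 720
Divide by 720: (x + 8)²/80 + (y - 5)²/144 = 1
Ellipse, center (-8, 5), major axis vertical; a² = 144, b² = 80.
c² = a² - b² = 144 - 80 = 64, so c = 8.
Foci lie on the vertical axis through the center: (h, k ± c).

(-8, -3) and (-8, 13)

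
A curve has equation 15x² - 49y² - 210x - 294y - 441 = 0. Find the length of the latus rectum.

30/7

Rearranging, 15(x² - 14x) -49(y² + 6y) = 441.
Complete the square: 15(x - 7)² -49(y + 3)² = 441 + 735 - 441 = 735
Divide through by 735 to get (x - 7)²/49 - (y + 3)²/15 = 1.
Hyperbola, center (7, -3), transverse axis horizontal; a² = 49, b² = 15.
Latus rectum length = 2b²/a = 2·15/7 = 30/7.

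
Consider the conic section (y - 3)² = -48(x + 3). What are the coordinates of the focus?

Vertex (-3, 3); 4p = -48 so p = -12. Opens left.
Focus is p units from the vertex along the axis: (h + p, k).

(-15, 3)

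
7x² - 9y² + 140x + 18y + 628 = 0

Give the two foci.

(-14, 1) and (-6, 1)

Rearranging, 7(x² + 20x) -9(y² - 2y) = -628.
Complete the square: 7(x + 10)² -9(y - 1)² = -628 + 700 - 9 = 63
Divide through by 63 to get (x + 10)²/9 - (y - 1)²/7 = 1.
Hyperbola, center (-10, 1), transverse axis horizontal; a² = 9, b² = 7.
c² = a² + b² = 9 + 7 = 16, so c = 4.
Foci lie on the horizontal axis through the center: (h ± c, k).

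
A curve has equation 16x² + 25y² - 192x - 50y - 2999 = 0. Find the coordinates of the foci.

(-3, 1) and (15, 1)

Group: 16(x² - 12x) + 25(y² - 2y) = 2999
Complete the square in x and y: 16(x - 6)² + 25(y - 1)² = 2999 + 576 + 25 = 3600
Divide through by 3600 to get (x - 6)²/225 + (y - 1)²/144 = 1.
Ellipse, center (6, 1), major axis horizontal; a² = 225, b² = 144.
c² = a² - b² = 225 - 144 = 81, so c = 9.
Foci lie on the horizontal axis through the center: (h ± c, k).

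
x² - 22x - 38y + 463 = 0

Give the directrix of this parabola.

Only x is squared. Complete the square in x: (x - 11)² = 38(y - 9).
Vertex (11, 9); 4p = 38 so p = 19/2. Opens up.
Directrix is the horizontal line y = k − p = 9 − (19/2) = -1/2.

y = -1/2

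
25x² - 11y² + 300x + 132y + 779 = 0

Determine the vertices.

(-6, 1) and (-6, 11)

25(x² + 12x) -11(y² - 12y) = -779
Complete the square in x and y: 25(x + 6)² -11(y - 6)² = -779 + 900 - 396 = -275
Dividing both sides by -275: (y - 6)²/25 - (x + 6)²/11 = 1
Hyperbola, center (-6, 6), transverse axis vertical; a² = 25, b² = 11.
a = 5. Vertices at (h, k ± a).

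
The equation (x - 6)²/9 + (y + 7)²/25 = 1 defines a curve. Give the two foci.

(6, -11) and (6, -3)

Center (6, -7). The larger denominator 25 sits under the y-term, so the major axis is vertical; a² = 25, b² = 9.
c² = a² - b² = 25 - 9 = 16, so c = 4.
Foci lie on the vertical axis through the center: (h, k ± c).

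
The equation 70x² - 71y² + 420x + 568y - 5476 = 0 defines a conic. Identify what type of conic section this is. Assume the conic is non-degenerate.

hyperbola

No xy term. Coefficients of x² and y² are A = 70, C = -71.
A and C have opposite signs ⇒ hyperbola.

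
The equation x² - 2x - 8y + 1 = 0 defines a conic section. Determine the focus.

Only x is squared. Complete the square in x: (x - 1)² = 8y.
Vertex (1, 0); 4p = 8 so p = 2. Opens up.
Focus is p units from the vertex along the axis: (h, k + p).

(1, 2)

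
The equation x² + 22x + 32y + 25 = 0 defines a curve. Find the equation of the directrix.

y = 11

Only x is squared. Complete the square in x: (x + 11)² = -32(y - 3).
Vertex (-11, 3); 4p = -32 so p = -8. Opens down.
Directrix is the horizontal line y = k − p = 3 − (-8) = 11.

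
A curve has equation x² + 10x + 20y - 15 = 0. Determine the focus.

(-5, -3)

Only x is squared. Complete the square in x: (x + 5)² = -20(y - 2).
Vertex (-5, 2); 4p = -20 so p = -5. Opens down.
Focus is p units from the vertex along the axis: (h, k + p).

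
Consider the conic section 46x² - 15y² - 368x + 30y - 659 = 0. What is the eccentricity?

e = √915/15

Group: 46(x² - 8x) -15(y² - 2y) = 659
Complete the square in x and y: 46(x - 4)² -15(y - 1)² = 659 + 736 - 15 = 1380
Dividing both sides by 1380: (x - 4)²/30 - (y - 1)²/92 = 1
Hyperbola, center (4, 1), transverse axis horizontal; a² = 30, b² = 92.
c² = a² + b² = 122, so c = √122.
e = c/a = √122/√30 = √915/15.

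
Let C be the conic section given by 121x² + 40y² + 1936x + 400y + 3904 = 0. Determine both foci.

121(x² + 16x) + 40(y² + 10y) = -3904
Complete the square in x and y: 121(x + 8)² + 40(y + 5)² = -3904 + 7744 + 1000 = 4840
Dividing both sides by 4840: (x + 8)²/40 + (y + 5)²/121 = 1
Ellipse, center (-8, -5), major axis vertical; a² = 121, b² = 40.
c² = a² - b² = 121 - 40 = 81, so c = 9.
Foci lie on the vertical axis through the center: (h, k ± c).

(-8, -14) and (-8, 4)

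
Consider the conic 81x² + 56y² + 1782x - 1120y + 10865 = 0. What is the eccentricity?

Collect terms: 81(x² + 22x) + 56(y² - 20y) = -10865
Completing the square gives 81(x + 11)² + 56(y - 10)² = -10865 + 9801 + 5600 = 4536.
Divide through by 4536 to get (x + 11)²/56 + (y - 10)²/81 = 1.
Ellipse, center (-11, 10), major axis vertical; a² = 81, b² = 56.
c² = a² - b² = 25, so c = 5.
e = c/a = 5/9.

e = 5/9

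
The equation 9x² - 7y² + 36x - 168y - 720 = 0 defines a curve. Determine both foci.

Rearranging, 9(x² + 4x) -7(y² + 24y) = 720.
Complete the square: 9(x + 2)² -7(y + 12)² = 720 + 36 - 1008 = -252
Divide through by -252 to get (y + 12)²/36 - (x + 2)²/28 = 1.
Hyperbola, center (-2, -12), transverse axis vertical; a² = 36, b² = 28.
c² = a² + b² = 36 + 28 = 64, so c = 8.
Foci lie on the vertical axis through the center: (h, k ± c).

(-2, -20) and (-2, -4)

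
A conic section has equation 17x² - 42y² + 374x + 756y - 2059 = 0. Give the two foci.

Group the x- and y-terms: 17(x² + 22x) -42(y² - 18y) = 2059
Complete the square: 17(x + 11)² -42(y - 9)² = 2059 + 2057 - 3402 = 714
Divide through by 714 to get (x + 11)²/42 - (y - 9)²/17 = 1.
Hyperbola, center (-11, 9), transverse axis horizontal; a² = 42, b² = 17.
c² = a² + b² = 42 + 17 = 59, so c = √59.
Foci lie on the horizontal axis through the center: (h ± c, k).

(-11 - √59, 9) and (-11 + √59, 9)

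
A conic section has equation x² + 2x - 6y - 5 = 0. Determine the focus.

Only x is squared. Complete the square in x: (x + 1)² = 6(y + 1).
Vertex (-1, -1); 4p = 6 so p = 3/2. Opens up.
Focus is p units from the vertex along the axis: (h, k + p).

(-1, 1/2)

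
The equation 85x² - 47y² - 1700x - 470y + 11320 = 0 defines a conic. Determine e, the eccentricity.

e = 2√2805/85

Group the x- and y-terms: 85(x² - 20x) -47(y² + 10y) = -11320
Complete the square: 85(x - 10)² -47(y + 5)² = -11320 + 8500 - 1175 = -3995
Divide by -3995: (y + 5)²/85 - (x - 10)²/47 = 1
Hyperbola, center (10, -5), transverse axis vertical; a² = 85, b² = 47.
c² = a² + b² = 132, so c = 2√33.
e = c/a = 2√33/√85 = 2√2805/85.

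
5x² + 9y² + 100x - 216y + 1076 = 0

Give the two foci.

(-18, 12) and (-2, 12)

Group the x- and y-terms: 5(x² + 20x) + 9(y² - 24y) = -1076
5(x + 10)² + 9(y - 12)² = -1076 + 500 + 1296 = 720
Divide by 720: (x + 10)²/144 + (y - 12)²/80 = 1
Ellipse, center (-10, 12), major axis horizontal; a² = 144, b² = 80.
c² = a² - b² = 144 - 80 = 64, so c = 8.
Foci lie on the horizontal axis through the center: (h ± c, k).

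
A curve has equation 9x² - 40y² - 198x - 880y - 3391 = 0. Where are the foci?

Rearranging, 9(x² - 22x) -40(y² + 22y) = 3391.
Complete the square in x and y: 9(x - 11)² -40(y + 11)² = 3391 + 1089 - 4840 = -360
Divide through by -360 to get (y + 11)²/9 - (x - 11)²/40 = 1.
Hyperbola, center (11, -11), transverse axis vertical; a² = 9, b² = 40.
c² = a² + b² = 9 + 40 = 49, so c = 7.
Foci lie on the vertical axis through the center: (h, k ± c).

(11, -18) and (11, -4)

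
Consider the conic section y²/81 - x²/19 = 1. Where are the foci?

Center (0, 0). The positive term is the y-term, so the transverse axis is vertical; a² = 81, b² = 19.
c² = a² + b² = 81 + 19 = 100, so c = 10.
Foci lie on the vertical axis through the center: (h, k ± c).

(0, -10) and (0, 10)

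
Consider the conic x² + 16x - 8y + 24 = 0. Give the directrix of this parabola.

Only x is squared. Complete the square in x: (x + 8)² = 8(y + 5).
Vertex (-8, -5); 4p = 8 so p = 2. Opens up.
Directrix is the horizontal line y = k − p = -5 − (2) = -7.

y = -7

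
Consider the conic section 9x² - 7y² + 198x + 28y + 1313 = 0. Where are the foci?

Rearranging, 9(x² + 22x) -7(y² - 4y) = -1313.
Completing the square gives 9(x + 11)² -7(y - 2)² = -1313 + 1089 - 28 = -252.
Divide by -252: (y - 2)²/36 - (x + 11)²/28 = 1
Hyperbola, center (-11, 2), transverse axis vertical; a² = 36, b² = 28.
c² = a² + b² = 36 + 28 = 64, so c = 8.
Foci lie on the vertical axis through the center: (h, k ± c).

(-11, -6) and (-11, 10)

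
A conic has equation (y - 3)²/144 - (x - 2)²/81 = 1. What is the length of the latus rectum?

Center (2, 3). The positive term is the y-term, so the transverse axis is vertical; a² = 144, b² = 81.
Latus rectum length = 2b²/a = 2·81/12 = 27/2.

27/2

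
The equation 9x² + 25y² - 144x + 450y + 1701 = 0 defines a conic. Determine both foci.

(0, -9) and (16, -9)

Group the x- and y-terms: 9(x² - 16x) + 25(y² + 18y) = -1701
Complete the square: 9(x - 8)² + 25(y + 9)² = -1701 + 576 + 2025 = 900
Dividing both sides by 900: (x - 8)²/100 + (y + 9)²/36 = 1
Ellipse, center (8, -9), major axis horizontal; a² = 100, b² = 36.
c² = a² - b² = 100 - 36 = 64, so c = 8.
Foci lie on the horizontal axis through the center: (h ± c, k).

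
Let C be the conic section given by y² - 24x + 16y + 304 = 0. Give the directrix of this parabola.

x = 4

Only y is squared. Complete the square in y: (y + 8)² = 24(x - 10).
Vertex (10, -8); 4p = 24 so p = 6. Opens right.
Directrix is the vertical line x = h − p = 10 − (6) = 4.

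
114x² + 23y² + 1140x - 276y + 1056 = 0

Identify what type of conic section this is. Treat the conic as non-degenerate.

No xy term. Coefficients of x² and y² are A = 114, C = 23.
A and C have the same sign but A ≠ C ⇒ ellipse.

ellipse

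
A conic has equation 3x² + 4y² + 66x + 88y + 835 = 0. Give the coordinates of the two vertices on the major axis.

3(x² + 22x) + 4(y² + 22y) = -835
Complete the square: 3(x + 11)² + 4(y + 11)² = -835 + 363 + 484 = 12
Divide through by 12 to get (x + 11)²/4 + (y + 11)²/3 = 1.
Ellipse, center (-11, -11), major axis horizontal; a² = 4, b² = 3.
a = 2. Vertices at (h ± a, k).

(-13, -11) and (-9, -11)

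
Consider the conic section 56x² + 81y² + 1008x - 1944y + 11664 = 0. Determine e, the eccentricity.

e = 5/9

Rearranging, 56(x² + 18x) + 81(y² - 24y) = -11664.
Complete the square: 56(x + 9)² + 81(y - 12)² = -11664 + 4536 + 11664 = 4536
Divide through by 4536 to get (x + 9)²/81 + (y - 12)²/56 = 1.
Ellipse, center (-9, 12), major axis horizontal; a² = 81, b² = 56.
c² = a² - b² = 25, so c = 5.
e = c/a = 5/9.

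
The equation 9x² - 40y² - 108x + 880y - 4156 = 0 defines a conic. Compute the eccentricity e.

9(x² - 12x) -40(y² - 22y) = 4156
9(x - 6)² -40(y - 11)² = 4156 + 324 - 4840 = -360
Divide by -360: (y - 11)²/9 - (x - 6)²/40 = 1
Hyperbola, center (6, 11), transverse axis vertical; a² = 9, b² = 40.
c² = a² + b² = 49, so c = 7.
e = c/a = 7/3.

e = 7/3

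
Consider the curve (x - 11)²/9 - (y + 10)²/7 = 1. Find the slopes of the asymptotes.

Center (11, -10). The positive term is the x-term, so the transverse axis is horizontal; a² = 9, b² = 7.
For a horizontal hyperbola the asymptotes have slope ±b/a.
Here that is ±√7/3.

√7/3 and -√7/3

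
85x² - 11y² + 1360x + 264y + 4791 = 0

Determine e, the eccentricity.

e = 4√510/85

Group: 85(x² + 16x) -11(y² - 24y) = -4791
Completing the square gives 85(x + 8)² -11(y - 12)² = -4791 + 5440 - 1584 = -935.
Divide through by -935 to get (y - 12)²/85 - (x + 8)²/11 = 1.
Hyperbola, center (-8, 12), transverse axis vertical; a² = 85, b² = 11.
c² = a² + b² = 96, so c = 4√6.
e = c/a = 4√6/√85 = 4√510/85.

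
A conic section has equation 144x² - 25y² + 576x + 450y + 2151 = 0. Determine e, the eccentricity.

Group: 144(x² + 4x) -25(y² - 18y) = -2151
Complete the square: 144(x + 2)² -25(y - 9)² = -2151 + 576 - 2025 = -3600
Divide through by -3600 to get (y - 9)²/144 - (x + 2)²/25 = 1.
Hyperbola, center (-2, 9), transverse axis vertical; a² = 144, b² = 25.
c² = a² + b² = 169, so c = 13.
e = c/a = 13/12.

e = 13/12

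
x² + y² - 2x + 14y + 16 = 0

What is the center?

Group the x- and y-terms: (x² - 2x) + (y² + 14y) = -16
Complete the square: (x - 1)² + (y + 7)² = -16 + 1 + 49 = 34
So (x - 1)² + (y + 7)² = 34.
Circle centered at (1, -7) with r² = 34.

(1, -7)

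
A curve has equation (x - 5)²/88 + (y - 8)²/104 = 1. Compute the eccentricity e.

Center (5, 8). The larger denominator 104 sits under the y-term, so the major axis is vertical; a² = 104, b² = 88.
c² = a² - b² = 16, so c = 4.
e = c/a = 4/2√26 = √26/13.

e = √26/13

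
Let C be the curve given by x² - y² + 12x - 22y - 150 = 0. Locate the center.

Group: (x² + 12x) -(y² + 22y) = 150
Complete the square: (x + 6)² -(y + 11)² = 150 + 36 - 121 = 65
Divide by 65: (x + 6)²/65 - (y + 11)²/65 = 1
Hyperbola with center (-6, -11).

(-6, -11)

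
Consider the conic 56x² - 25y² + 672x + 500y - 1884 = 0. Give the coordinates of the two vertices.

(-11, 10) and (-1, 10)

Group the x- and y-terms: 56(x² + 12x) -25(y² - 20y) = 1884
56(x + 6)² -25(y - 10)² = 1884 + 2016 - 2500 = 1400
Dividing both sides by 1400: (x + 6)²/25 - (y - 10)²/56 = 1
Hyperbola, center (-6, 10), transverse axis horizontal; a² = 25, b² = 56.
a = 5. Vertices at (h ± a, k).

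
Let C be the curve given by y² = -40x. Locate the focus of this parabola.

Vertex (0, 0); 4p = -40 so p = -10. Opens left.
Focus is p units from the vertex along the axis: (h + p, k).

(-10, 0)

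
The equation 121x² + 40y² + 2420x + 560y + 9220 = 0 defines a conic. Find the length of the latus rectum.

80/11

Group the x- and y-terms: 121(x² + 20x) + 40(y² + 14y) = -9220
Completing the square gives 121(x + 10)² + 40(y + 7)² = -9220 + 12100 + 1960 = 4840.
Dividing both sides by 4840: (x + 10)²/40 + (y + 7)²/121 = 1
Ellipse, center (-10, -7), major axis vertical; a² = 121, b² = 40.
Latus rectum length = 2b²/a = 2·40/11 = 80/11.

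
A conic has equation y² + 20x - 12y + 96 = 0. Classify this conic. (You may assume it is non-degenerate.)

parabola

No xy term. Coefficients of x² and y² are A = 0, C = 1.
Exactly one squared variable ⇒ parabola.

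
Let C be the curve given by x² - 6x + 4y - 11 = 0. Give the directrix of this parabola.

Only x is squared. Complete the square in x: (x - 3)² = -4(y - 5).
Vertex (3, 5); 4p = -4 so p = -1. Opens down.
Directrix is the horizontal line y = k − p = 5 − (-1) = 6.

y = 6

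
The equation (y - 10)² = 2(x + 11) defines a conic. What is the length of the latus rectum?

Vertex (-11, 10); 4p = 2 so p = 1/2. Opens right.
Latus rectum length = |4p| = 2.

2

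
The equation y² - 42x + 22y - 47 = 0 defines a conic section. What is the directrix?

x = -29/2

Only y is squared. Complete the square in y: (y + 11)² = 42(x + 4).
Vertex (-4, -11); 4p = 42 so p = 21/2. Opens right.
Directrix is the vertical line x = h − p = -4 − (21/2) = -29/2.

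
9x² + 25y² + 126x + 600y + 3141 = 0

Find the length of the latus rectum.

36/5

9(x² + 14x) + 25(y² + 24y) = -3141
Completing the square gives 9(x + 7)² + 25(y + 12)² = -3141 + 441 + 3600 = 900.
Dividing both sides by 900: (x + 7)²/100 + (y + 12)²/36 = 1
Ellipse, center (-7, -12), major axis horizontal; a² = 100, b² = 36.
Latus rectum length = 2b²/a = 2·36/10 = 36/5.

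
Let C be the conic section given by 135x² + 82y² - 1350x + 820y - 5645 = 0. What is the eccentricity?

Group the x- and y-terms: 135(x² - 10x) + 82(y² + 10y) = 5645
135(x - 5)² + 82(y + 5)² = 5645 + 3375 + 2050 = 11070
Divide through by 11070 to get (x - 5)²/82 + (y + 5)²/135 = 1.
Ellipse, center (5, -5), major axis vertical; a² = 135, b² = 82.
c² = a² - b² = 53, so c = √53.
e = c/a = √53/3√15 = √795/45.

e = √795/45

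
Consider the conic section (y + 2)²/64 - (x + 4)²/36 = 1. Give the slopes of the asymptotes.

Center (-4, -2). The positive term is the y-term, so the transverse axis is vertical; a² = 64, b² = 36.
For a vertical hyperbola the asymptotes have slope ±a/b.
Here that is ±8/6 = ±4/3.

4/3 and -4/3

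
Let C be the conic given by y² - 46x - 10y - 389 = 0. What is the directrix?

Only y is squared. Complete the square in y: (y - 5)² = 46(x + 9).
Vertex (-9, 5); 4p = 46 so p = 23/2. Opens right.
Directrix is the vertical line x = h − p = -9 − (23/2) = -41/2.

x = -41/2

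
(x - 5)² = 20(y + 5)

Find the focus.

Vertex (5, -5); 4p = 20 so p = 5. Opens up.
Focus is p units from the vertex along the axis: (h, k + p).

(5, 0)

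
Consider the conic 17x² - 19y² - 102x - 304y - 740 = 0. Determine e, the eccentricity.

e = 6√17/17

Group the x- and y-terms: 17(x² - 6x) -19(y² + 16y) = 740
17(x - 3)² -19(y + 8)² = 740 + 153 - 1216 = -323
Divide through by -323 to get (y + 8)²/17 - (x - 3)²/19 = 1.
Hyperbola, center (3, -8), transverse axis vertical; a² = 17, b² = 19.
c² = a² + b² = 36, so c = 6.
e = c/a = 6/√17 = 6√17/17.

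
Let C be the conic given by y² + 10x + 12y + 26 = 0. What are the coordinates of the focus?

Only y is squared. Complete the square in y: (y + 6)² = -10(x - 1).
Vertex (1, -6); 4p = -10 so p = -5/2. Opens left.
Focus is p units from the vertex along the axis: (h + p, k).

(-3/2, -6)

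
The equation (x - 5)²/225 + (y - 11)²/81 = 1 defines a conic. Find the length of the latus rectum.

Center (5, 11). The larger denominator 225 sits under the x-term, so the major axis is horizontal; a² = 225, b² = 81.
Latus rectum length = 2b²/a = 2·81/15 = 54/5.

54/5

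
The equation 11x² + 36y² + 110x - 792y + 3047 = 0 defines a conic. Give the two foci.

Group the x- and y-terms: 11(x² + 10x) + 36(y² - 22y) = -3047
Completing the square gives 11(x + 5)² + 36(y - 11)² = -3047 + 275 + 4356 = 1584.
Divide through by 1584 to get (x + 5)²/144 + (y - 11)²/44 = 1.
Ellipse, center (-5, 11), major axis horizontal; a² = 144, b² = 44.
c² = a² - b² = 144 - 44 = 100, so c = 10.
Foci lie on the horizontal axis through the center: (h ± c, k).

(-15, 11) and (5, 11)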